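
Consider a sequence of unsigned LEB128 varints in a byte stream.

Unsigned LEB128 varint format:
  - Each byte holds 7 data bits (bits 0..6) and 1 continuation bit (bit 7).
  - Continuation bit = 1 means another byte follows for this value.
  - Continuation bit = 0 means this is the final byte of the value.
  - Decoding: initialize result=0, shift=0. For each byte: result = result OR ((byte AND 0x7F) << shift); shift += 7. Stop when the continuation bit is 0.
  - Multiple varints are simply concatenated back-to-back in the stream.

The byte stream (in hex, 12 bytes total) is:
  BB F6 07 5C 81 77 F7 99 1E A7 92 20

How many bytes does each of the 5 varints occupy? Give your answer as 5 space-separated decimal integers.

  byte[0]=0xBB cont=1 payload=0x3B=59: acc |= 59<<0 -> acc=59 shift=7
  byte[1]=0xF6 cont=1 payload=0x76=118: acc |= 118<<7 -> acc=15163 shift=14
  byte[2]=0x07 cont=0 payload=0x07=7: acc |= 7<<14 -> acc=129851 shift=21 [end]
Varint 1: bytes[0:3] = BB F6 07 -> value 129851 (3 byte(s))
  byte[3]=0x5C cont=0 payload=0x5C=92: acc |= 92<<0 -> acc=92 shift=7 [end]
Varint 2: bytes[3:4] = 5C -> value 92 (1 byte(s))
  byte[4]=0x81 cont=1 payload=0x01=1: acc |= 1<<0 -> acc=1 shift=7
  byte[5]=0x77 cont=0 payload=0x77=119: acc |= 119<<7 -> acc=15233 shift=14 [end]
Varint 3: bytes[4:6] = 81 77 -> value 15233 (2 byte(s))
  byte[6]=0xF7 cont=1 payload=0x77=119: acc |= 119<<0 -> acc=119 shift=7
  byte[7]=0x99 cont=1 payload=0x19=25: acc |= 25<<7 -> acc=3319 shift=14
  byte[8]=0x1E cont=0 payload=0x1E=30: acc |= 30<<14 -> acc=494839 shift=21 [end]
Varint 4: bytes[6:9] = F7 99 1E -> value 494839 (3 byte(s))
  byte[9]=0xA7 cont=1 payload=0x27=39: acc |= 39<<0 -> acc=39 shift=7
  byte[10]=0x92 cont=1 payload=0x12=18: acc |= 18<<7 -> acc=2343 shift=14
  byte[11]=0x20 cont=0 payload=0x20=32: acc |= 32<<14 -> acc=526631 shift=21 [end]
Varint 5: bytes[9:12] = A7 92 20 -> value 526631 (3 byte(s))

Answer: 3 1 2 3 3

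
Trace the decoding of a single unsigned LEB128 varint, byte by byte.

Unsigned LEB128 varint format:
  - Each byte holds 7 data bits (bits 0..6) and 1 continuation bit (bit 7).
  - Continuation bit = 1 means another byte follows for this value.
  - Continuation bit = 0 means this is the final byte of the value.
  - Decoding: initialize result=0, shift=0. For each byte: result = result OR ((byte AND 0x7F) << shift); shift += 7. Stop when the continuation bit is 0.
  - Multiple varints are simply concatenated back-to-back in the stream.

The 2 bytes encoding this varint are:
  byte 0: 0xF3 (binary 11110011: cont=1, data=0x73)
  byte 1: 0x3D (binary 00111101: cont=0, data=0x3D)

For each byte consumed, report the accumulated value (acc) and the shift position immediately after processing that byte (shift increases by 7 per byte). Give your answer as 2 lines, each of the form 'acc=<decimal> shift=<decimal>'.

Answer: acc=115 shift=7
acc=7923 shift=14

Derivation:
byte 0=0xF3: payload=0x73=115, contrib = 115<<0 = 115; acc -> 115, shift -> 7
byte 1=0x3D: payload=0x3D=61, contrib = 61<<7 = 7808; acc -> 7923, shift -> 14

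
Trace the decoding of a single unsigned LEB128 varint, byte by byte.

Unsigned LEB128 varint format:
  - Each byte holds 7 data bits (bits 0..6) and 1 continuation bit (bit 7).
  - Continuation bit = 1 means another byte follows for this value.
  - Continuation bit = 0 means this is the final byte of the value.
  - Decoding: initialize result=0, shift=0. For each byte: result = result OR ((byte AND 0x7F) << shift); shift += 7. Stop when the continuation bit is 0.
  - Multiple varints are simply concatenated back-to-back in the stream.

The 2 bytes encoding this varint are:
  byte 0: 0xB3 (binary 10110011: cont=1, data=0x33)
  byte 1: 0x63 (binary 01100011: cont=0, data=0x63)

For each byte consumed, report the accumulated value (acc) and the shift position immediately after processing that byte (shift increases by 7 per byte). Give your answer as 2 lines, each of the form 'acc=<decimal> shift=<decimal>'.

Answer: acc=51 shift=7
acc=12723 shift=14

Derivation:
byte 0=0xB3: payload=0x33=51, contrib = 51<<0 = 51; acc -> 51, shift -> 7
byte 1=0x63: payload=0x63=99, contrib = 99<<7 = 12672; acc -> 12723, shift -> 14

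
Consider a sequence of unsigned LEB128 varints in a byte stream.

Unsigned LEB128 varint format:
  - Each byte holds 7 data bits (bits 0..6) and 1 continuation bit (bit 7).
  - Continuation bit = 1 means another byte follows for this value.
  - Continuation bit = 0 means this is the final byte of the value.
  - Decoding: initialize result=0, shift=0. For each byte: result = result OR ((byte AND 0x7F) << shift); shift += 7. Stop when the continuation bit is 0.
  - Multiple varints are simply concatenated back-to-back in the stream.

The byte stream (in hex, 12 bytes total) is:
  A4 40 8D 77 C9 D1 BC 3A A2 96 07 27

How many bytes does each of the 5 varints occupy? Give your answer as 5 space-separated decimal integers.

Answer: 2 2 4 3 1

Derivation:
  byte[0]=0xA4 cont=1 payload=0x24=36: acc |= 36<<0 -> acc=36 shift=7
  byte[1]=0x40 cont=0 payload=0x40=64: acc |= 64<<7 -> acc=8228 shift=14 [end]
Varint 1: bytes[0:2] = A4 40 -> value 8228 (2 byte(s))
  byte[2]=0x8D cont=1 payload=0x0D=13: acc |= 13<<0 -> acc=13 shift=7
  byte[3]=0x77 cont=0 payload=0x77=119: acc |= 119<<7 -> acc=15245 shift=14 [end]
Varint 2: bytes[2:4] = 8D 77 -> value 15245 (2 byte(s))
  byte[4]=0xC9 cont=1 payload=0x49=73: acc |= 73<<0 -> acc=73 shift=7
  byte[5]=0xD1 cont=1 payload=0x51=81: acc |= 81<<7 -> acc=10441 shift=14
  byte[6]=0xBC cont=1 payload=0x3C=60: acc |= 60<<14 -> acc=993481 shift=21
  byte[7]=0x3A cont=0 payload=0x3A=58: acc |= 58<<21 -> acc=122628297 shift=28 [end]
Varint 3: bytes[4:8] = C9 D1 BC 3A -> value 122628297 (4 byte(s))
  byte[8]=0xA2 cont=1 payload=0x22=34: acc |= 34<<0 -> acc=34 shift=7
  byte[9]=0x96 cont=1 payload=0x16=22: acc |= 22<<7 -> acc=2850 shift=14
  byte[10]=0x07 cont=0 payload=0x07=7: acc |= 7<<14 -> acc=117538 shift=21 [end]
Varint 4: bytes[8:11] = A2 96 07 -> value 117538 (3 byte(s))
  byte[11]=0x27 cont=0 payload=0x27=39: acc |= 39<<0 -> acc=39 shift=7 [end]
Varint 5: bytes[11:12] = 27 -> value 39 (1 byte(s))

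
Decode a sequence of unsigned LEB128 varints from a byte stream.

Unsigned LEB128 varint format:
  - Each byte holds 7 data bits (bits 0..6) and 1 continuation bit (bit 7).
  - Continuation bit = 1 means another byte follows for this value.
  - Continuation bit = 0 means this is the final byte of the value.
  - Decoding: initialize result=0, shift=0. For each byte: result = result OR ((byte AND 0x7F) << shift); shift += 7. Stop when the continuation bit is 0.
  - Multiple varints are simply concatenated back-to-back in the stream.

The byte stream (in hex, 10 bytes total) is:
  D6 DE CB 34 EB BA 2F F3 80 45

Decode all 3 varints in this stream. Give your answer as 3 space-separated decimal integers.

Answer: 110292822 777579 1130611

Derivation:
  byte[0]=0xD6 cont=1 payload=0x56=86: acc |= 86<<0 -> acc=86 shift=7
  byte[1]=0xDE cont=1 payload=0x5E=94: acc |= 94<<7 -> acc=12118 shift=14
  byte[2]=0xCB cont=1 payload=0x4B=75: acc |= 75<<14 -> acc=1240918 shift=21
  byte[3]=0x34 cont=0 payload=0x34=52: acc |= 52<<21 -> acc=110292822 shift=28 [end]
Varint 1: bytes[0:4] = D6 DE CB 34 -> value 110292822 (4 byte(s))
  byte[4]=0xEB cont=1 payload=0x6B=107: acc |= 107<<0 -> acc=107 shift=7
  byte[5]=0xBA cont=1 payload=0x3A=58: acc |= 58<<7 -> acc=7531 shift=14
  byte[6]=0x2F cont=0 payload=0x2F=47: acc |= 47<<14 -> acc=777579 shift=21 [end]
Varint 2: bytes[4:7] = EB BA 2F -> value 777579 (3 byte(s))
  byte[7]=0xF3 cont=1 payload=0x73=115: acc |= 115<<0 -> acc=115 shift=7
  byte[8]=0x80 cont=1 payload=0x00=0: acc |= 0<<7 -> acc=115 shift=14
  byte[9]=0x45 cont=0 payload=0x45=69: acc |= 69<<14 -> acc=1130611 shift=21 [end]
Varint 3: bytes[7:10] = F3 80 45 -> value 1130611 (3 byte(s))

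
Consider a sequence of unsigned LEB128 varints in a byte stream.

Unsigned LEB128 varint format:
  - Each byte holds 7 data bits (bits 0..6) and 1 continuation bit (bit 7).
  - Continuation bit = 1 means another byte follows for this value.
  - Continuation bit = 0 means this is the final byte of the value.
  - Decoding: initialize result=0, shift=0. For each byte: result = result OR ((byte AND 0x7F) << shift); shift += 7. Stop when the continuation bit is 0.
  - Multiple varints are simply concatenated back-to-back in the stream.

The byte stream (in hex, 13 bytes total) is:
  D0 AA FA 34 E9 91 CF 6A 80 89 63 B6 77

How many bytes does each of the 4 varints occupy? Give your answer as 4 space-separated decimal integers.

Answer: 4 4 3 2

Derivation:
  byte[0]=0xD0 cont=1 payload=0x50=80: acc |= 80<<0 -> acc=80 shift=7
  byte[1]=0xAA cont=1 payload=0x2A=42: acc |= 42<<7 -> acc=5456 shift=14
  byte[2]=0xFA cont=1 payload=0x7A=122: acc |= 122<<14 -> acc=2004304 shift=21
  byte[3]=0x34 cont=0 payload=0x34=52: acc |= 52<<21 -> acc=111056208 shift=28 [end]
Varint 1: bytes[0:4] = D0 AA FA 34 -> value 111056208 (4 byte(s))
  byte[4]=0xE9 cont=1 payload=0x69=105: acc |= 105<<0 -> acc=105 shift=7
  byte[5]=0x91 cont=1 payload=0x11=17: acc |= 17<<7 -> acc=2281 shift=14
  byte[6]=0xCF cont=1 payload=0x4F=79: acc |= 79<<14 -> acc=1296617 shift=21
  byte[7]=0x6A cont=0 payload=0x6A=106: acc |= 106<<21 -> acc=223594729 shift=28 [end]
Varint 2: bytes[4:8] = E9 91 CF 6A -> value 223594729 (4 byte(s))
  byte[8]=0x80 cont=1 payload=0x00=0: acc |= 0<<0 -> acc=0 shift=7
  byte[9]=0x89 cont=1 payload=0x09=9: acc |= 9<<7 -> acc=1152 shift=14
  byte[10]=0x63 cont=0 payload=0x63=99: acc |= 99<<14 -> acc=1623168 shift=21 [end]
Varint 3: bytes[8:11] = 80 89 63 -> value 1623168 (3 byte(s))
  byte[11]=0xB6 cont=1 payload=0x36=54: acc |= 54<<0 -> acc=54 shift=7
  byte[12]=0x77 cont=0 payload=0x77=119: acc |= 119<<7 -> acc=15286 shift=14 [end]
Varint 4: bytes[11:13] = B6 77 -> value 15286 (2 byte(s))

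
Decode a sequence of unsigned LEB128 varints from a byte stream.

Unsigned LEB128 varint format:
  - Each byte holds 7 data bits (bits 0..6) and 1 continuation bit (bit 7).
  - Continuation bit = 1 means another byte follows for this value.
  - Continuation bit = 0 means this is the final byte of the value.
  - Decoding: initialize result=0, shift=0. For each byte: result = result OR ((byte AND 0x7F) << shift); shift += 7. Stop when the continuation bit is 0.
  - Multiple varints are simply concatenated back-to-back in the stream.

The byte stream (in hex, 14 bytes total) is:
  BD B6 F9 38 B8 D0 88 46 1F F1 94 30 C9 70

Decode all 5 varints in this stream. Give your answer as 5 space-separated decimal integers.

Answer: 119429949 146942008 31 789105 14409

Derivation:
  byte[0]=0xBD cont=1 payload=0x3D=61: acc |= 61<<0 -> acc=61 shift=7
  byte[1]=0xB6 cont=1 payload=0x36=54: acc |= 54<<7 -> acc=6973 shift=14
  byte[2]=0xF9 cont=1 payload=0x79=121: acc |= 121<<14 -> acc=1989437 shift=21
  byte[3]=0x38 cont=0 payload=0x38=56: acc |= 56<<21 -> acc=119429949 shift=28 [end]
Varint 1: bytes[0:4] = BD B6 F9 38 -> value 119429949 (4 byte(s))
  byte[4]=0xB8 cont=1 payload=0x38=56: acc |= 56<<0 -> acc=56 shift=7
  byte[5]=0xD0 cont=1 payload=0x50=80: acc |= 80<<7 -> acc=10296 shift=14
  byte[6]=0x88 cont=1 payload=0x08=8: acc |= 8<<14 -> acc=141368 shift=21
  byte[7]=0x46 cont=0 payload=0x46=70: acc |= 70<<21 -> acc=146942008 shift=28 [end]
Varint 2: bytes[4:8] = B8 D0 88 46 -> value 146942008 (4 byte(s))
  byte[8]=0x1F cont=0 payload=0x1F=31: acc |= 31<<0 -> acc=31 shift=7 [end]
Varint 3: bytes[8:9] = 1F -> value 31 (1 byte(s))
  byte[9]=0xF1 cont=1 payload=0x71=113: acc |= 113<<0 -> acc=113 shift=7
  byte[10]=0x94 cont=1 payload=0x14=20: acc |= 20<<7 -> acc=2673 shift=14
  byte[11]=0x30 cont=0 payload=0x30=48: acc |= 48<<14 -> acc=789105 shift=21 [end]
Varint 4: bytes[9:12] = F1 94 30 -> value 789105 (3 byte(s))
  byte[12]=0xC9 cont=1 payload=0x49=73: acc |= 73<<0 -> acc=73 shift=7
  byte[13]=0x70 cont=0 payload=0x70=112: acc |= 112<<7 -> acc=14409 shift=14 [end]
Varint 5: bytes[12:14] = C9 70 -> value 14409 (2 byte(s))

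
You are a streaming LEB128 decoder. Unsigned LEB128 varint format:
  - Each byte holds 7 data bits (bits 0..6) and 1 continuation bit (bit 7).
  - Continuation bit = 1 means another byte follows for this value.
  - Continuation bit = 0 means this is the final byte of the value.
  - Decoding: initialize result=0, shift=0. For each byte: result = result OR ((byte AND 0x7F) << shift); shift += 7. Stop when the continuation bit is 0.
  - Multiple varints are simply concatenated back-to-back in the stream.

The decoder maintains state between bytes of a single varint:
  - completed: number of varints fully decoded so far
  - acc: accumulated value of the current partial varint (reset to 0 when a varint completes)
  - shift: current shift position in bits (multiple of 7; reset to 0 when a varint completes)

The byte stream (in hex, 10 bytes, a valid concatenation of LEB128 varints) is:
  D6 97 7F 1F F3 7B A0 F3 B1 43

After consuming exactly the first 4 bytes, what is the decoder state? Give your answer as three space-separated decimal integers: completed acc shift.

byte[0]=0xD6 cont=1 payload=0x56: acc |= 86<<0 -> completed=0 acc=86 shift=7
byte[1]=0x97 cont=1 payload=0x17: acc |= 23<<7 -> completed=0 acc=3030 shift=14
byte[2]=0x7F cont=0 payload=0x7F: varint #1 complete (value=2083798); reset -> completed=1 acc=0 shift=0
byte[3]=0x1F cont=0 payload=0x1F: varint #2 complete (value=31); reset -> completed=2 acc=0 shift=0

Answer: 2 0 0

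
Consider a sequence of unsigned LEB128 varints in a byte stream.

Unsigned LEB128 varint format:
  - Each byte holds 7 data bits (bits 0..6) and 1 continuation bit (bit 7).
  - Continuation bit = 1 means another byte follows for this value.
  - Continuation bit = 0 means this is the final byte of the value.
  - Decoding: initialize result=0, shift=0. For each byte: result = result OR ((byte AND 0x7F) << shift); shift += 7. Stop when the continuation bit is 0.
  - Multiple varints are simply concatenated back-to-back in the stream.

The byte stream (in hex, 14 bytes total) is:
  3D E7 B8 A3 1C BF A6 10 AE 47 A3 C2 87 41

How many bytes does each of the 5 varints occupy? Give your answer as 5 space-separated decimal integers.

Answer: 1 4 3 2 4

Derivation:
  byte[0]=0x3D cont=0 payload=0x3D=61: acc |= 61<<0 -> acc=61 shift=7 [end]
Varint 1: bytes[0:1] = 3D -> value 61 (1 byte(s))
  byte[1]=0xE7 cont=1 payload=0x67=103: acc |= 103<<0 -> acc=103 shift=7
  byte[2]=0xB8 cont=1 payload=0x38=56: acc |= 56<<7 -> acc=7271 shift=14
  byte[3]=0xA3 cont=1 payload=0x23=35: acc |= 35<<14 -> acc=580711 shift=21
  byte[4]=0x1C cont=0 payload=0x1C=28: acc |= 28<<21 -> acc=59300967 shift=28 [end]
Varint 2: bytes[1:5] = E7 B8 A3 1C -> value 59300967 (4 byte(s))
  byte[5]=0xBF cont=1 payload=0x3F=63: acc |= 63<<0 -> acc=63 shift=7
  byte[6]=0xA6 cont=1 payload=0x26=38: acc |= 38<<7 -> acc=4927 shift=14
  byte[7]=0x10 cont=0 payload=0x10=16: acc |= 16<<14 -> acc=267071 shift=21 [end]
Varint 3: bytes[5:8] = BF A6 10 -> value 267071 (3 byte(s))
  byte[8]=0xAE cont=1 payload=0x2E=46: acc |= 46<<0 -> acc=46 shift=7
  byte[9]=0x47 cont=0 payload=0x47=71: acc |= 71<<7 -> acc=9134 shift=14 [end]
Varint 4: bytes[8:10] = AE 47 -> value 9134 (2 byte(s))
  byte[10]=0xA3 cont=1 payload=0x23=35: acc |= 35<<0 -> acc=35 shift=7
  byte[11]=0xC2 cont=1 payload=0x42=66: acc |= 66<<7 -> acc=8483 shift=14
  byte[12]=0x87 cont=1 payload=0x07=7: acc |= 7<<14 -> acc=123171 shift=21
  byte[13]=0x41 cont=0 payload=0x41=65: acc |= 65<<21 -> acc=136438051 shift=28 [end]
Varint 5: bytes[10:14] = A3 C2 87 41 -> value 136438051 (4 byte(s))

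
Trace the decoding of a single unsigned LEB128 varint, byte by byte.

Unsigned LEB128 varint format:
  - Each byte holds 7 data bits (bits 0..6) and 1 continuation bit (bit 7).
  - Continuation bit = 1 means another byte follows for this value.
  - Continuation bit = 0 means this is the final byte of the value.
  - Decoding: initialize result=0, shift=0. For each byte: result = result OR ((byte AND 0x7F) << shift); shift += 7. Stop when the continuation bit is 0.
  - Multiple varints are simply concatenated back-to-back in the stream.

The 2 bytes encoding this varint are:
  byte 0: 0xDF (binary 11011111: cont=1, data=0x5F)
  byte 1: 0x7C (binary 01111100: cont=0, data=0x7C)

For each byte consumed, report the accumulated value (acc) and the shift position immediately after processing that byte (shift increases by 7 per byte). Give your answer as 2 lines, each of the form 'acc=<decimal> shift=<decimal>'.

byte 0=0xDF: payload=0x5F=95, contrib = 95<<0 = 95; acc -> 95, shift -> 7
byte 1=0x7C: payload=0x7C=124, contrib = 124<<7 = 15872; acc -> 15967, shift -> 14

Answer: acc=95 shift=7
acc=15967 shift=14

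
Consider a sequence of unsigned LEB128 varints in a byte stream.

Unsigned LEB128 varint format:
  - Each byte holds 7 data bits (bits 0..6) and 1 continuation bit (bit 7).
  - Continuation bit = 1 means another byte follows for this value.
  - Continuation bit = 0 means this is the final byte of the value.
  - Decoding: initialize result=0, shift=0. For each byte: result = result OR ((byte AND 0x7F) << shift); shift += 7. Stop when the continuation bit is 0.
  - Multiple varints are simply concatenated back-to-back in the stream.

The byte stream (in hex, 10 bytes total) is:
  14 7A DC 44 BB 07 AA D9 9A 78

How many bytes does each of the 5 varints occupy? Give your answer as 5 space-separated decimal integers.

  byte[0]=0x14 cont=0 payload=0x14=20: acc |= 20<<0 -> acc=20 shift=7 [end]
Varint 1: bytes[0:1] = 14 -> value 20 (1 byte(s))
  byte[1]=0x7A cont=0 payload=0x7A=122: acc |= 122<<0 -> acc=122 shift=7 [end]
Varint 2: bytes[1:2] = 7A -> value 122 (1 byte(s))
  byte[2]=0xDC cont=1 payload=0x5C=92: acc |= 92<<0 -> acc=92 shift=7
  byte[3]=0x44 cont=0 payload=0x44=68: acc |= 68<<7 -> acc=8796 shift=14 [end]
Varint 3: bytes[2:4] = DC 44 -> value 8796 (2 byte(s))
  byte[4]=0xBB cont=1 payload=0x3B=59: acc |= 59<<0 -> acc=59 shift=7
  byte[5]=0x07 cont=0 payload=0x07=7: acc |= 7<<7 -> acc=955 shift=14 [end]
Varint 4: bytes[4:6] = BB 07 -> value 955 (2 byte(s))
  byte[6]=0xAA cont=1 payload=0x2A=42: acc |= 42<<0 -> acc=42 shift=7
  byte[7]=0xD9 cont=1 payload=0x59=89: acc |= 89<<7 -> acc=11434 shift=14
  byte[8]=0x9A cont=1 payload=0x1A=26: acc |= 26<<14 -> acc=437418 shift=21
  byte[9]=0x78 cont=0 payload=0x78=120: acc |= 120<<21 -> acc=252095658 shift=28 [end]
Varint 5: bytes[6:10] = AA D9 9A 78 -> value 252095658 (4 byte(s))

Answer: 1 1 2 2 4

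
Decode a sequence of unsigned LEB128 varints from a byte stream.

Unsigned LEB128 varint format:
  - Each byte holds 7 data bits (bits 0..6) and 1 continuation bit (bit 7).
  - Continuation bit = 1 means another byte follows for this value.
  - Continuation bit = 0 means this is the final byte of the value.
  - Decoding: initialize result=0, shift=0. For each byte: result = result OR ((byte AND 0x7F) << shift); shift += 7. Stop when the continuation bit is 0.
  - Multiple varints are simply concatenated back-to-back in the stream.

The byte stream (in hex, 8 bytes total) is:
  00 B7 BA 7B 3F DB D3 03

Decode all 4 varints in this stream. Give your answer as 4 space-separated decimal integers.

Answer: 0 2022711 63 59867

Derivation:
  byte[0]=0x00 cont=0 payload=0x00=0: acc |= 0<<0 -> acc=0 shift=7 [end]
Varint 1: bytes[0:1] = 00 -> value 0 (1 byte(s))
  byte[1]=0xB7 cont=1 payload=0x37=55: acc |= 55<<0 -> acc=55 shift=7
  byte[2]=0xBA cont=1 payload=0x3A=58: acc |= 58<<7 -> acc=7479 shift=14
  byte[3]=0x7B cont=0 payload=0x7B=123: acc |= 123<<14 -> acc=2022711 shift=21 [end]
Varint 2: bytes[1:4] = B7 BA 7B -> value 2022711 (3 byte(s))
  byte[4]=0x3F cont=0 payload=0x3F=63: acc |= 63<<0 -> acc=63 shift=7 [end]
Varint 3: bytes[4:5] = 3F -> value 63 (1 byte(s))
  byte[5]=0xDB cont=1 payload=0x5B=91: acc |= 91<<0 -> acc=91 shift=7
  byte[6]=0xD3 cont=1 payload=0x53=83: acc |= 83<<7 -> acc=10715 shift=14
  byte[7]=0x03 cont=0 payload=0x03=3: acc |= 3<<14 -> acc=59867 shift=21 [end]
Varint 4: bytes[5:8] = DB D3 03 -> value 59867 (3 byte(s))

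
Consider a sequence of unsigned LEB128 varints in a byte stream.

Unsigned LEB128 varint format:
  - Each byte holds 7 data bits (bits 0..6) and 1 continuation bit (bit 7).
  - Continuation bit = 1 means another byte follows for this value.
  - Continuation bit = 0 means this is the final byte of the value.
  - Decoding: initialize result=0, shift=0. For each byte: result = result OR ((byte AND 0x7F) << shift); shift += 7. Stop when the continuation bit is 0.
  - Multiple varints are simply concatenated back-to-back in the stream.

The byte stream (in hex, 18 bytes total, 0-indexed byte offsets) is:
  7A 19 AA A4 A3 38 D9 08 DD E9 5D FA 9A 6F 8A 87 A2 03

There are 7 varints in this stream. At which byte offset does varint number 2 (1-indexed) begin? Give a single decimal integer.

Answer: 1

Derivation:
  byte[0]=0x7A cont=0 payload=0x7A=122: acc |= 122<<0 -> acc=122 shift=7 [end]
Varint 1: bytes[0:1] = 7A -> value 122 (1 byte(s))
  byte[1]=0x19 cont=0 payload=0x19=25: acc |= 25<<0 -> acc=25 shift=7 [end]
Varint 2: bytes[1:2] = 19 -> value 25 (1 byte(s))
  byte[2]=0xAA cont=1 payload=0x2A=42: acc |= 42<<0 -> acc=42 shift=7
  byte[3]=0xA4 cont=1 payload=0x24=36: acc |= 36<<7 -> acc=4650 shift=14
  byte[4]=0xA3 cont=1 payload=0x23=35: acc |= 35<<14 -> acc=578090 shift=21
  byte[5]=0x38 cont=0 payload=0x38=56: acc |= 56<<21 -> acc=118018602 shift=28 [end]
Varint 3: bytes[2:6] = AA A4 A3 38 -> value 118018602 (4 byte(s))
  byte[6]=0xD9 cont=1 payload=0x59=89: acc |= 89<<0 -> acc=89 shift=7
  byte[7]=0x08 cont=0 payload=0x08=8: acc |= 8<<7 -> acc=1113 shift=14 [end]
Varint 4: bytes[6:8] = D9 08 -> value 1113 (2 byte(s))
  byte[8]=0xDD cont=1 payload=0x5D=93: acc |= 93<<0 -> acc=93 shift=7
  byte[9]=0xE9 cont=1 payload=0x69=105: acc |= 105<<7 -> acc=13533 shift=14
  byte[10]=0x5D cont=0 payload=0x5D=93: acc |= 93<<14 -> acc=1537245 shift=21 [end]
Varint 5: bytes[8:11] = DD E9 5D -> value 1537245 (3 byte(s))
  byte[11]=0xFA cont=1 payload=0x7A=122: acc |= 122<<0 -> acc=122 shift=7
  byte[12]=0x9A cont=1 payload=0x1A=26: acc |= 26<<7 -> acc=3450 shift=14
  byte[13]=0x6F cont=0 payload=0x6F=111: acc |= 111<<14 -> acc=1822074 shift=21 [end]
Varint 6: bytes[11:14] = FA 9A 6F -> value 1822074 (3 byte(s))
  byte[14]=0x8A cont=1 payload=0x0A=10: acc |= 10<<0 -> acc=10 shift=7
  byte[15]=0x87 cont=1 payload=0x07=7: acc |= 7<<7 -> acc=906 shift=14
  byte[16]=0xA2 cont=1 payload=0x22=34: acc |= 34<<14 -> acc=557962 shift=21
  byte[17]=0x03 cont=0 payload=0x03=3: acc |= 3<<21 -> acc=6849418 shift=28 [end]
Varint 7: bytes[14:18] = 8A 87 A2 03 -> value 6849418 (4 byte(s))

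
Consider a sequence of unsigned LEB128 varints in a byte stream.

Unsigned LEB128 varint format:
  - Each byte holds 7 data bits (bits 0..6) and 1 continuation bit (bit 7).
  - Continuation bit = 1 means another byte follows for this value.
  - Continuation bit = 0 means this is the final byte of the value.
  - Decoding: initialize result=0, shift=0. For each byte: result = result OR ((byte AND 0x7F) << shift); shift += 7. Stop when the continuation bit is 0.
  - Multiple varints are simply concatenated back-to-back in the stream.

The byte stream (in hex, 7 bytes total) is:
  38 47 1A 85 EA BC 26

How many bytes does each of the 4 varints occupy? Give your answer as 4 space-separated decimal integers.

Answer: 1 1 1 4

Derivation:
  byte[0]=0x38 cont=0 payload=0x38=56: acc |= 56<<0 -> acc=56 shift=7 [end]
Varint 1: bytes[0:1] = 38 -> value 56 (1 byte(s))
  byte[1]=0x47 cont=0 payload=0x47=71: acc |= 71<<0 -> acc=71 shift=7 [end]
Varint 2: bytes[1:2] = 47 -> value 71 (1 byte(s))
  byte[2]=0x1A cont=0 payload=0x1A=26: acc |= 26<<0 -> acc=26 shift=7 [end]
Varint 3: bytes[2:3] = 1A -> value 26 (1 byte(s))
  byte[3]=0x85 cont=1 payload=0x05=5: acc |= 5<<0 -> acc=5 shift=7
  byte[4]=0xEA cont=1 payload=0x6A=106: acc |= 106<<7 -> acc=13573 shift=14
  byte[5]=0xBC cont=1 payload=0x3C=60: acc |= 60<<14 -> acc=996613 shift=21
  byte[6]=0x26 cont=0 payload=0x26=38: acc |= 38<<21 -> acc=80688389 shift=28 [end]
Varint 4: bytes[3:7] = 85 EA BC 26 -> value 80688389 (4 byte(s))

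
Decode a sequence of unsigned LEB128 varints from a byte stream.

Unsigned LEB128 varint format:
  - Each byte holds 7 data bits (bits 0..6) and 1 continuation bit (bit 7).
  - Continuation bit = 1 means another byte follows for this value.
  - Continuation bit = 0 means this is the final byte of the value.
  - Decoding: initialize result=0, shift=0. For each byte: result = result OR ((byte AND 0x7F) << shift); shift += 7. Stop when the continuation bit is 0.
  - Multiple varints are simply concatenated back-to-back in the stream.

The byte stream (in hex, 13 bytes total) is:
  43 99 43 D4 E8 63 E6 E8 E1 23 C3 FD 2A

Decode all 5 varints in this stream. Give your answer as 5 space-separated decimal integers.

  byte[0]=0x43 cont=0 payload=0x43=67: acc |= 67<<0 -> acc=67 shift=7 [end]
Varint 1: bytes[0:1] = 43 -> value 67 (1 byte(s))
  byte[1]=0x99 cont=1 payload=0x19=25: acc |= 25<<0 -> acc=25 shift=7
  byte[2]=0x43 cont=0 payload=0x43=67: acc |= 67<<7 -> acc=8601 shift=14 [end]
Varint 2: bytes[1:3] = 99 43 -> value 8601 (2 byte(s))
  byte[3]=0xD4 cont=1 payload=0x54=84: acc |= 84<<0 -> acc=84 shift=7
  byte[4]=0xE8 cont=1 payload=0x68=104: acc |= 104<<7 -> acc=13396 shift=14
  byte[5]=0x63 cont=0 payload=0x63=99: acc |= 99<<14 -> acc=1635412 shift=21 [end]
Varint 3: bytes[3:6] = D4 E8 63 -> value 1635412 (3 byte(s))
  byte[6]=0xE6 cont=1 payload=0x66=102: acc |= 102<<0 -> acc=102 shift=7
  byte[7]=0xE8 cont=1 payload=0x68=104: acc |= 104<<7 -> acc=13414 shift=14
  byte[8]=0xE1 cont=1 payload=0x61=97: acc |= 97<<14 -> acc=1602662 shift=21
  byte[9]=0x23 cont=0 payload=0x23=35: acc |= 35<<21 -> acc=75002982 shift=28 [end]
Varint 4: bytes[6:10] = E6 E8 E1 23 -> value 75002982 (4 byte(s))
  byte[10]=0xC3 cont=1 payload=0x43=67: acc |= 67<<0 -> acc=67 shift=7
  byte[11]=0xFD cont=1 payload=0x7D=125: acc |= 125<<7 -> acc=16067 shift=14
  byte[12]=0x2A cont=0 payload=0x2A=42: acc |= 42<<14 -> acc=704195 shift=21 [end]
Varint 5: bytes[10:13] = C3 FD 2A -> value 704195 (3 byte(s))

Answer: 67 8601 1635412 75002982 704195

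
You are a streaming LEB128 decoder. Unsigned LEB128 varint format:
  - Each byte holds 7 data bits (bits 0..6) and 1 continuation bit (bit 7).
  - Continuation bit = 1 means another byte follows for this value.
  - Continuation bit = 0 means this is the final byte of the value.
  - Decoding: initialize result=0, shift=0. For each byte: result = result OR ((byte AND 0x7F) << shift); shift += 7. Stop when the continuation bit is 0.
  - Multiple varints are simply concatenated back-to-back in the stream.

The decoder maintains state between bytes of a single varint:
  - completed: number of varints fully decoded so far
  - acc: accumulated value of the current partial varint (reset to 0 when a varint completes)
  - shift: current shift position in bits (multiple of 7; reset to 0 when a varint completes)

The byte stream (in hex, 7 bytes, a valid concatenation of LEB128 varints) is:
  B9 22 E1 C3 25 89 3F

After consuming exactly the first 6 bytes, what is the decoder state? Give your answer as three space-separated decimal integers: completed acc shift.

byte[0]=0xB9 cont=1 payload=0x39: acc |= 57<<0 -> completed=0 acc=57 shift=7
byte[1]=0x22 cont=0 payload=0x22: varint #1 complete (value=4409); reset -> completed=1 acc=0 shift=0
byte[2]=0xE1 cont=1 payload=0x61: acc |= 97<<0 -> completed=1 acc=97 shift=7
byte[3]=0xC3 cont=1 payload=0x43: acc |= 67<<7 -> completed=1 acc=8673 shift=14
byte[4]=0x25 cont=0 payload=0x25: varint #2 complete (value=614881); reset -> completed=2 acc=0 shift=0
byte[5]=0x89 cont=1 payload=0x09: acc |= 9<<0 -> completed=2 acc=9 shift=7

Answer: 2 9 7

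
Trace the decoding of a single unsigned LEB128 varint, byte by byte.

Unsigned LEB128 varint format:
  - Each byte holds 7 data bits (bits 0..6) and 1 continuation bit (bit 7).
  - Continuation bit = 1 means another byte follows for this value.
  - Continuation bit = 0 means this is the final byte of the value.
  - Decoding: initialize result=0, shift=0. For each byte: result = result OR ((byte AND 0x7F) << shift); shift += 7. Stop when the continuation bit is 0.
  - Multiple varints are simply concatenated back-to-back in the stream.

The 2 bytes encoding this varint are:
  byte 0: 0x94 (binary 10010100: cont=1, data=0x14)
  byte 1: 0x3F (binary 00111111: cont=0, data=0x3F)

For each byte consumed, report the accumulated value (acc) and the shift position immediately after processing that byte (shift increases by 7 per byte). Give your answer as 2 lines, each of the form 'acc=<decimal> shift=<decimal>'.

Answer: acc=20 shift=7
acc=8084 shift=14

Derivation:
byte 0=0x94: payload=0x14=20, contrib = 20<<0 = 20; acc -> 20, shift -> 7
byte 1=0x3F: payload=0x3F=63, contrib = 63<<7 = 8064; acc -> 8084, shift -> 14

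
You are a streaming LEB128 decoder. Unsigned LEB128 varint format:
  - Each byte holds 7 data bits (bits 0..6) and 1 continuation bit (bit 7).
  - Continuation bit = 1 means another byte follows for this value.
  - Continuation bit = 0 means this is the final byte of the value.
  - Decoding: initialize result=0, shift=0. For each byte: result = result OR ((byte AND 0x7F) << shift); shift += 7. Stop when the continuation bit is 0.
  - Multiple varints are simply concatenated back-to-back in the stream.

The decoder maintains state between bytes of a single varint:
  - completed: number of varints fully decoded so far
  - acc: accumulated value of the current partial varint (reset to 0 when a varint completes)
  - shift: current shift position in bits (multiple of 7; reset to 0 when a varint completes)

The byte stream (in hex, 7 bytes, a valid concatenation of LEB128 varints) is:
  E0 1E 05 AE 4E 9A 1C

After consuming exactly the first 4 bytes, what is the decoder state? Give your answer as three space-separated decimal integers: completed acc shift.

byte[0]=0xE0 cont=1 payload=0x60: acc |= 96<<0 -> completed=0 acc=96 shift=7
byte[1]=0x1E cont=0 payload=0x1E: varint #1 complete (value=3936); reset -> completed=1 acc=0 shift=0
byte[2]=0x05 cont=0 payload=0x05: varint #2 complete (value=5); reset -> completed=2 acc=0 shift=0
byte[3]=0xAE cont=1 payload=0x2E: acc |= 46<<0 -> completed=2 acc=46 shift=7

Answer: 2 46 7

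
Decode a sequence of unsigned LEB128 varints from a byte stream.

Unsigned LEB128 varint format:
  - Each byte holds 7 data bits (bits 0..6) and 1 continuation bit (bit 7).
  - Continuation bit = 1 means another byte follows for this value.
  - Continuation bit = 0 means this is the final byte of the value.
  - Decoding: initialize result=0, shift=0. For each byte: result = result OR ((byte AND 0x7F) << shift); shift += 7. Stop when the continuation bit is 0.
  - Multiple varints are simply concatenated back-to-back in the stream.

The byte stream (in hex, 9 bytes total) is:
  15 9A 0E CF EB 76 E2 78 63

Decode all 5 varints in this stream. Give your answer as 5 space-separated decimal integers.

  byte[0]=0x15 cont=0 payload=0x15=21: acc |= 21<<0 -> acc=21 shift=7 [end]
Varint 1: bytes[0:1] = 15 -> value 21 (1 byte(s))
  byte[1]=0x9A cont=1 payload=0x1A=26: acc |= 26<<0 -> acc=26 shift=7
  byte[2]=0x0E cont=0 payload=0x0E=14: acc |= 14<<7 -> acc=1818 shift=14 [end]
Varint 2: bytes[1:3] = 9A 0E -> value 1818 (2 byte(s))
  byte[3]=0xCF cont=1 payload=0x4F=79: acc |= 79<<0 -> acc=79 shift=7
  byte[4]=0xEB cont=1 payload=0x6B=107: acc |= 107<<7 -> acc=13775 shift=14
  byte[5]=0x76 cont=0 payload=0x76=118: acc |= 118<<14 -> acc=1947087 shift=21 [end]
Varint 3: bytes[3:6] = CF EB 76 -> value 1947087 (3 byte(s))
  byte[6]=0xE2 cont=1 payload=0x62=98: acc |= 98<<0 -> acc=98 shift=7
  byte[7]=0x78 cont=0 payload=0x78=120: acc |= 120<<7 -> acc=15458 shift=14 [end]
Varint 4: bytes[6:8] = E2 78 -> value 15458 (2 byte(s))
  byte[8]=0x63 cont=0 payload=0x63=99: acc |= 99<<0 -> acc=99 shift=7 [end]
Varint 5: bytes[8:9] = 63 -> value 99 (1 byte(s))

Answer: 21 1818 1947087 15458 99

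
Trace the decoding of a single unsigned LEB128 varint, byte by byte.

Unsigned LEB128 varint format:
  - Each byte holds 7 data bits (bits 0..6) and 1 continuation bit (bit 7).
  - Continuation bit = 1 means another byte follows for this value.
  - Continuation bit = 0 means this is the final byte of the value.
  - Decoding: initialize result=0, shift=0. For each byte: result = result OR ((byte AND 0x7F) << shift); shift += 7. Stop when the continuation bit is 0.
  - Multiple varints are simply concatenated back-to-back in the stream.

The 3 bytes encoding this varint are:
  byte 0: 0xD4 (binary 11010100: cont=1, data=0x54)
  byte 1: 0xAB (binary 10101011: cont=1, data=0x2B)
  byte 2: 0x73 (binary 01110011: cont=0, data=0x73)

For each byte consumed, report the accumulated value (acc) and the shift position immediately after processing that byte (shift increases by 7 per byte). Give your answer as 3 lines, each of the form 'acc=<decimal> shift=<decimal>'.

Answer: acc=84 shift=7
acc=5588 shift=14
acc=1889748 shift=21

Derivation:
byte 0=0xD4: payload=0x54=84, contrib = 84<<0 = 84; acc -> 84, shift -> 7
byte 1=0xAB: payload=0x2B=43, contrib = 43<<7 = 5504; acc -> 5588, shift -> 14
byte 2=0x73: payload=0x73=115, contrib = 115<<14 = 1884160; acc -> 1889748, shift -> 21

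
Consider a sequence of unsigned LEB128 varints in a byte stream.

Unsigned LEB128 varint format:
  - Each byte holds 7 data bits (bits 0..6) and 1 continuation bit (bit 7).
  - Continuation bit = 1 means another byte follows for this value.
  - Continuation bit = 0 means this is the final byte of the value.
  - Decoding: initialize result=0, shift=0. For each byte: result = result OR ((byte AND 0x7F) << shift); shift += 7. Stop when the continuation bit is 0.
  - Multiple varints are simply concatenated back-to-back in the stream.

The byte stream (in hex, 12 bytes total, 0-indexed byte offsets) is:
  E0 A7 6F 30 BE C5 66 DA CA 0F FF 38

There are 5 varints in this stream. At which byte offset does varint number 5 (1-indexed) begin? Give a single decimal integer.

  byte[0]=0xE0 cont=1 payload=0x60=96: acc |= 96<<0 -> acc=96 shift=7
  byte[1]=0xA7 cont=1 payload=0x27=39: acc |= 39<<7 -> acc=5088 shift=14
  byte[2]=0x6F cont=0 payload=0x6F=111: acc |= 111<<14 -> acc=1823712 shift=21 [end]
Varint 1: bytes[0:3] = E0 A7 6F -> value 1823712 (3 byte(s))
  byte[3]=0x30 cont=0 payload=0x30=48: acc |= 48<<0 -> acc=48 shift=7 [end]
Varint 2: bytes[3:4] = 30 -> value 48 (1 byte(s))
  byte[4]=0xBE cont=1 payload=0x3E=62: acc |= 62<<0 -> acc=62 shift=7
  byte[5]=0xC5 cont=1 payload=0x45=69: acc |= 69<<7 -> acc=8894 shift=14
  byte[6]=0x66 cont=0 payload=0x66=102: acc |= 102<<14 -> acc=1680062 shift=21 [end]
Varint 3: bytes[4:7] = BE C5 66 -> value 1680062 (3 byte(s))
  byte[7]=0xDA cont=1 payload=0x5A=90: acc |= 90<<0 -> acc=90 shift=7
  byte[8]=0xCA cont=1 payload=0x4A=74: acc |= 74<<7 -> acc=9562 shift=14
  byte[9]=0x0F cont=0 payload=0x0F=15: acc |= 15<<14 -> acc=255322 shift=21 [end]
Varint 4: bytes[7:10] = DA CA 0F -> value 255322 (3 byte(s))
  byte[10]=0xFF cont=1 payload=0x7F=127: acc |= 127<<0 -> acc=127 shift=7
  byte[11]=0x38 cont=0 payload=0x38=56: acc |= 56<<7 -> acc=7295 shift=14 [end]
Varint 5: bytes[10:12] = FF 38 -> value 7295 (2 byte(s))

Answer: 10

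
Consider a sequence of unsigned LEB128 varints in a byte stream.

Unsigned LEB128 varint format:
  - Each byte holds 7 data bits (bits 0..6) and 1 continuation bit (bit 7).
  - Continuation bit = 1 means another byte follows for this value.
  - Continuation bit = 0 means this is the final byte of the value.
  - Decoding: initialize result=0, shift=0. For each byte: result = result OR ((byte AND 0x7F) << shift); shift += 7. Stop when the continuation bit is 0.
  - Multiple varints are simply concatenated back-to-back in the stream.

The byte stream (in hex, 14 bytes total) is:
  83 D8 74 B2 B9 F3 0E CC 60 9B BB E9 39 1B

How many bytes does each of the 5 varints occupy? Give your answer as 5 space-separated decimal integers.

  byte[0]=0x83 cont=1 payload=0x03=3: acc |= 3<<0 -> acc=3 shift=7
  byte[1]=0xD8 cont=1 payload=0x58=88: acc |= 88<<7 -> acc=11267 shift=14
  byte[2]=0x74 cont=0 payload=0x74=116: acc |= 116<<14 -> acc=1911811 shift=21 [end]
Varint 1: bytes[0:3] = 83 D8 74 -> value 1911811 (3 byte(s))
  byte[3]=0xB2 cont=1 payload=0x32=50: acc |= 50<<0 -> acc=50 shift=7
  byte[4]=0xB9 cont=1 payload=0x39=57: acc |= 57<<7 -> acc=7346 shift=14
  byte[5]=0xF3 cont=1 payload=0x73=115: acc |= 115<<14 -> acc=1891506 shift=21
  byte[6]=0x0E cont=0 payload=0x0E=14: acc |= 14<<21 -> acc=31251634 shift=28 [end]
Varint 2: bytes[3:7] = B2 B9 F3 0E -> value 31251634 (4 byte(s))
  byte[7]=0xCC cont=1 payload=0x4C=76: acc |= 76<<0 -> acc=76 shift=7
  byte[8]=0x60 cont=0 payload=0x60=96: acc |= 96<<7 -> acc=12364 shift=14 [end]
Varint 3: bytes[7:9] = CC 60 -> value 12364 (2 byte(s))
  byte[9]=0x9B cont=1 payload=0x1B=27: acc |= 27<<0 -> acc=27 shift=7
  byte[10]=0xBB cont=1 payload=0x3B=59: acc |= 59<<7 -> acc=7579 shift=14
  byte[11]=0xE9 cont=1 payload=0x69=105: acc |= 105<<14 -> acc=1727899 shift=21
  byte[12]=0x39 cont=0 payload=0x39=57: acc |= 57<<21 -> acc=121265563 shift=28 [end]
Varint 4: bytes[9:13] = 9B BB E9 39 -> value 121265563 (4 byte(s))
  byte[13]=0x1B cont=0 payload=0x1B=27: acc |= 27<<0 -> acc=27 shift=7 [end]
Varint 5: bytes[13:14] = 1B -> value 27 (1 byte(s))

Answer: 3 4 2 4 1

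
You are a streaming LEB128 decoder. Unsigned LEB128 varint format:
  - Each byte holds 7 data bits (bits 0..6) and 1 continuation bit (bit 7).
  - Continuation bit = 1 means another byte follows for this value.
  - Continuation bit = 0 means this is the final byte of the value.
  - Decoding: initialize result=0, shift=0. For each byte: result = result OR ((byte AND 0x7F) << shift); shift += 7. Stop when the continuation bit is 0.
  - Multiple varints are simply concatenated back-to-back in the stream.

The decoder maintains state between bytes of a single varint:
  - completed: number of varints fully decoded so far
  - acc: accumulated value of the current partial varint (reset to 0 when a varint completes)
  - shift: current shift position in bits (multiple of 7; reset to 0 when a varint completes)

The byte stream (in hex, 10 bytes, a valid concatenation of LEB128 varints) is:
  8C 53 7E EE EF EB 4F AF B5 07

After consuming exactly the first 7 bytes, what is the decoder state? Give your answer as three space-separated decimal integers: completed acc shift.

byte[0]=0x8C cont=1 payload=0x0C: acc |= 12<<0 -> completed=0 acc=12 shift=7
byte[1]=0x53 cont=0 payload=0x53: varint #1 complete (value=10636); reset -> completed=1 acc=0 shift=0
byte[2]=0x7E cont=0 payload=0x7E: varint #2 complete (value=126); reset -> completed=2 acc=0 shift=0
byte[3]=0xEE cont=1 payload=0x6E: acc |= 110<<0 -> completed=2 acc=110 shift=7
byte[4]=0xEF cont=1 payload=0x6F: acc |= 111<<7 -> completed=2 acc=14318 shift=14
byte[5]=0xEB cont=1 payload=0x6B: acc |= 107<<14 -> completed=2 acc=1767406 shift=21
byte[6]=0x4F cont=0 payload=0x4F: varint #3 complete (value=167442414); reset -> completed=3 acc=0 shift=0

Answer: 3 0 0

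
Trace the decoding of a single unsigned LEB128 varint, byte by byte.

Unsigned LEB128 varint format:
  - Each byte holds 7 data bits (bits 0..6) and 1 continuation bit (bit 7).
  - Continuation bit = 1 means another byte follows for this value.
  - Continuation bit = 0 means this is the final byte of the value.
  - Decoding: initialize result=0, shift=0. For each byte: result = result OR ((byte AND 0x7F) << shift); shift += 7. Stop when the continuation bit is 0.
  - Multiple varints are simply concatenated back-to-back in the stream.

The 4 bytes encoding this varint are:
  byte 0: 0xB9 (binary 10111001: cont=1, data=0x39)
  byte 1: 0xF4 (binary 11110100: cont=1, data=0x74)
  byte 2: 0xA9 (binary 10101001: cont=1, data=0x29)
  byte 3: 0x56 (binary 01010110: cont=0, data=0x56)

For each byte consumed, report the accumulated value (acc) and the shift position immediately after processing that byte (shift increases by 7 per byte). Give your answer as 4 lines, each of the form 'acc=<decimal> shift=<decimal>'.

Answer: acc=57 shift=7
acc=14905 shift=14
acc=686649 shift=21
acc=181041721 shift=28

Derivation:
byte 0=0xB9: payload=0x39=57, contrib = 57<<0 = 57; acc -> 57, shift -> 7
byte 1=0xF4: payload=0x74=116, contrib = 116<<7 = 14848; acc -> 14905, shift -> 14
byte 2=0xA9: payload=0x29=41, contrib = 41<<14 = 671744; acc -> 686649, shift -> 21
byte 3=0x56: payload=0x56=86, contrib = 86<<21 = 180355072; acc -> 181041721, shift -> 28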